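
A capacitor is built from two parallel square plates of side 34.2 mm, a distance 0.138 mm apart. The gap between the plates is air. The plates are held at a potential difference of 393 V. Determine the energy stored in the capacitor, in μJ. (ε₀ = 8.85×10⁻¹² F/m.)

A = (34.2 mm)² = 1.17×10⁻³ m².
C = ε₀A/d = 8.85×10⁻¹² × 1.17×10⁻³ / 1.38×10⁻⁴ = 7.50×10⁻¹¹ F.
U = ½CV² = ½ × 7.50×10⁻¹¹ × (393)² = 5.79×10⁻⁶ J.

U ≈ 5.79 μJ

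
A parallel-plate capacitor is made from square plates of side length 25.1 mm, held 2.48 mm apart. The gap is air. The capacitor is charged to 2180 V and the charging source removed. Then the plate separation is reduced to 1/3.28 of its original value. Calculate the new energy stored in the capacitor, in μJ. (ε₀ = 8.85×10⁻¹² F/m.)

A = (25.1 mm)² = 6.30×10⁻⁴ m².
Initially C₁ = ε₀A/d = 8.85×10⁻¹² × 6.30×10⁻⁴ / 2.48×10⁻³ = 2.25×10⁻¹² F.
U₁ = 5.34×10⁻⁶ J.
Isolated ⇒ Q is held fixed. C₂ = 3.28 C₁ and U = Q²/(2C), so U₂/U₁ = C₁/C₂ = 0.305.
U₂ = 0.305 × 5.34×10⁻⁶ = 1.63×10⁻⁶ J.

U ≈ 1.63 μJ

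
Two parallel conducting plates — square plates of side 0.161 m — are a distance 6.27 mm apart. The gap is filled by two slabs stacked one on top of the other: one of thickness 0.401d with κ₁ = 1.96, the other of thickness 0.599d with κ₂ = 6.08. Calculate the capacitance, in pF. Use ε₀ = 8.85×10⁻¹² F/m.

121 pF

A = (0.161 m)² = 2.59×10⁻² m².
Stacked slabs ⇒ two capacitors in series, each with the full plate area.
C₁ = κ₁ε₀A/d₁ = 1.96 × 8.85×10⁻¹² × 2.59×10⁻² / 2.51×10⁻³ = 1.79×10⁻¹⁰ F.
C₂ = κ₂ε₀A/d₂ = 6.08 × 8.85×10⁻¹² × 2.59×10⁻² / 3.76×10⁻³ = 3.71×10⁻¹⁰ F.
C = (1/C₁ + 1/C₂)⁻¹ = 1.21×10⁻¹⁰ F.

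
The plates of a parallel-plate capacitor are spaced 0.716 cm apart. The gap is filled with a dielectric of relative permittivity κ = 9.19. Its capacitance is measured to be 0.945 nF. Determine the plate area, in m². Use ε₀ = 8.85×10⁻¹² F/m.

0.0832 m²

A = Cd/(κε₀) = 9.45×10⁻¹⁰ × 7.16×10⁻³ / (9.19 × 8.85×10⁻¹²) = 8.32×10⁻² m².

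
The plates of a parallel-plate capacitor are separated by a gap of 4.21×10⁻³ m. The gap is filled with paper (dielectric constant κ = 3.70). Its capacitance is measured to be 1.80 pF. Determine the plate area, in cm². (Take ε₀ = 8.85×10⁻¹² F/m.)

A = Cd/(κε₀) = 1.80×10⁻¹² × 4.21×10⁻³ / (3.70 × 8.85×10⁻¹²) = 2.31×10⁻⁴ m².

2.31 cm²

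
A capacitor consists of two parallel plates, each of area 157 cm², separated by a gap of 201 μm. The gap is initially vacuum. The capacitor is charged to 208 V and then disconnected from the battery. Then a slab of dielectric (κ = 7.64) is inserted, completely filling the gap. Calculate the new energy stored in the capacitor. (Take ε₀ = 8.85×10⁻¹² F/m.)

A = 157 cm² = 1.57×10⁻² m².
Initially C₁ = ε₀A/d = 8.85×10⁻¹² × 1.57×10⁻² / 2.01×10⁻⁴ = 6.91×10⁻¹⁰ F.
U₁ = 1.50×10⁻⁵ J.
Isolated ⇒ Q is held fixed. C₂ = 7.64 C₁ and U = Q²/(2C), so U₂/U₁ = C₁/C₂ = 0.131.
U₂ = 0.131 × 1.50×10⁻⁵ = 1.96×10⁻⁶ J.

1.96 μJ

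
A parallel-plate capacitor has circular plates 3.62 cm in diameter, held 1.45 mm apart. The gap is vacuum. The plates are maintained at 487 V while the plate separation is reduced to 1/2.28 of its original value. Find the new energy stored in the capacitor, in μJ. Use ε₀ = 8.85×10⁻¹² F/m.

A = π(3.62/2 cm)² = 1.03×10⁻³ m².
Initially C₁ = ε₀A/d = 8.85×10⁻¹² × 1.03×10⁻³ / 1.45×10⁻³ = 6.28×10⁻¹² F.
U₁ = 7.45×10⁻⁷ J.
Battery connected ⇒ V is held fixed. C₂ = 2.28 C₁ and U = ½CV², so U₂/U₁ = C₂/C₁ = 2.28.
U₂ = 2.28 × 7.45×10⁻⁷ = 1.70×10⁻⁶ J.

U ≈ 1.70 μJ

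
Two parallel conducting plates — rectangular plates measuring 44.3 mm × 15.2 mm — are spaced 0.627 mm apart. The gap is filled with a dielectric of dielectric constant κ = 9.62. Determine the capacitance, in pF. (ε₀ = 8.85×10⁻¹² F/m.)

C ≈ 91.4 pF

A = 44.3 × 15.2 mm² = 6.73×10⁻⁴ m².
C = κε₀A/d = 9.62 × 8.85×10⁻¹² × 6.73×10⁻⁴ / 6.27×10⁻⁴ = 9.14×10⁻¹¹ F.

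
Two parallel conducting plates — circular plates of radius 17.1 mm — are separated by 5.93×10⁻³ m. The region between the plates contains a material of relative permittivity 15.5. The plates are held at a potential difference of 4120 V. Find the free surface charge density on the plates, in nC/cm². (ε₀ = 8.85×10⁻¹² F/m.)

9.53 nC/cm²

A = π(17.1 mm)² = 9.19×10⁻⁴ m².
C = κε₀A/d = 15.5 × 8.85×10⁻¹² × 9.19×10⁻⁴ / 5.93×10⁻³ = 2.13×10⁻¹¹ F.
σ = Q/A = CV/A = 2.13×10⁻¹¹ × 4120 / 9.19×10⁻⁴ = 9.53×10⁻⁵ C/m².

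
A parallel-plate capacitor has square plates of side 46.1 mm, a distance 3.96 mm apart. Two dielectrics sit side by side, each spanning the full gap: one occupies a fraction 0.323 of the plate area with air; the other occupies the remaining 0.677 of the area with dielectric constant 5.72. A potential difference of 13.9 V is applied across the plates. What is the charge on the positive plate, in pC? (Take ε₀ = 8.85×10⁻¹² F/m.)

A = (46.1 mm)² = 2.13×10⁻³ m².
Side-by-side slabs ⇒ two capacitors in parallel, each spanning the full gap.
C₁ = κ₁ε₀A₁/d = 1.00 × 8.85×10⁻¹² × 6.86×10⁻⁴ / 3.96×10⁻³ = 1.53×10⁻¹² F.
C₂ = κ₂ε₀A₂/d = 5.72 × 8.85×10⁻¹² × 1.44×10⁻³ / 3.96×10⁻³ = 1.84×10⁻¹¹ F.
C = C₁ + C₂ = 1.99×10⁻¹¹ F.
Q = CV = 1.99×10⁻¹¹ × 13.9 = 2.77×10⁻¹⁰ C.

277 pC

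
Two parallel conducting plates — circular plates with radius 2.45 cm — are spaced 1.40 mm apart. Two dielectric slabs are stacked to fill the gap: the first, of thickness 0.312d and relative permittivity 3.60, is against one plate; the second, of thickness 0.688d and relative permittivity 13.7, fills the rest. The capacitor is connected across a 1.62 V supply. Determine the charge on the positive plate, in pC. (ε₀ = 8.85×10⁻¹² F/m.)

A = π(2.45 cm)² = 1.89×10⁻³ m².
Stacked slabs ⇒ two capacitors in series, each with the full plate area.
C₁ = κ₁ε₀A/d₁ = 3.60 × 8.85×10⁻¹² × 1.89×10⁻³ / 4.37×10⁻⁴ = 1.38×10⁻¹⁰ F.
C₂ = κ₂ε₀A/d₂ = 13.7 × 8.85×10⁻¹² × 1.89×10⁻³ / 9.63×10⁻⁴ = 2.37×10⁻¹⁰ F.
C = (1/C₁ + 1/C₂)⁻¹ = 8.71×10⁻¹¹ F.
Q = CV = 8.71×10⁻¹¹ × 1.62 = 1.41×10⁻¹⁰ C.

Q ≈ 141 pC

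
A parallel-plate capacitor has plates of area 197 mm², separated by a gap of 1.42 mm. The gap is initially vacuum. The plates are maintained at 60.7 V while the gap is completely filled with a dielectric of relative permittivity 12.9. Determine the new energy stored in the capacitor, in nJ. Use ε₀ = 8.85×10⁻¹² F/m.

A = 197 mm² = 1.97×10⁻⁴ m².
Initially C₁ = ε₀A/d = 8.85×10⁻¹² × 1.97×10⁻⁴ / 1.42×10⁻³ = 1.23×10⁻¹² F.
U₁ = 2.26×10⁻⁹ J.
Battery connected ⇒ V is held fixed. C₂ = 12.9 C₁ and U = ½CV², so U₂/U₁ = C₂/C₁ = 12.9.
U₂ = 12.9 × 2.26×10⁻⁹ = 2.92×10⁻⁸ J.

U ≈ 29.2 nJ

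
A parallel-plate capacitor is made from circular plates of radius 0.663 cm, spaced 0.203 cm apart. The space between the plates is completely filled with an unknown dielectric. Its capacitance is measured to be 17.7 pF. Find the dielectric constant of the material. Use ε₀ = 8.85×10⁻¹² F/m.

A = π(0.663 cm)² = 1.38×10⁻⁴ m².
κ = Cd/(ε₀A) = 1.77×10⁻¹¹ × 2.03×10⁻³ / (8.85×10⁻¹² × 1.38×10⁻⁴) = 29.4.

κ ≈ 29.4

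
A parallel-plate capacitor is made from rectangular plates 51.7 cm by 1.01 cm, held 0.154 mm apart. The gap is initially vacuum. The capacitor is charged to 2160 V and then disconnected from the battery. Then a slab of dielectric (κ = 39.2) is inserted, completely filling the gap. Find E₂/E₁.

Isolated ⇒ Q is held fixed.
V₂ = Q/C₂ = V₁/39.2; E = V/d, so E₂/E₁ = (V₂/V₁)(d₁/d₂) = 0.0255.

E₂/E₁ ≈ 0.0255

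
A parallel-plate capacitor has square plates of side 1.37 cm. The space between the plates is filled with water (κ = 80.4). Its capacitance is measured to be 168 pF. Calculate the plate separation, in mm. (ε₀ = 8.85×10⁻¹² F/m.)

d ≈ 0.795 mm

A = (1.37 cm)² = 1.88×10⁻⁴ m².
d = κε₀A/C = 80.4 × 8.85×10⁻¹² × 1.88×10⁻⁴ / 1.68×10⁻¹⁰ = 7.95×10⁻⁴ m.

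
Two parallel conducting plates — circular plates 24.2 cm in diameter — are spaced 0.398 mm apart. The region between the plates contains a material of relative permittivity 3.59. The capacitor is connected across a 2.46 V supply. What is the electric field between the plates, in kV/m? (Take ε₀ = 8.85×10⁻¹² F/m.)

E = V/d = 2.46 / 3.98×10⁻⁴ = 6.18×10³ V/m.

6.18 kV/m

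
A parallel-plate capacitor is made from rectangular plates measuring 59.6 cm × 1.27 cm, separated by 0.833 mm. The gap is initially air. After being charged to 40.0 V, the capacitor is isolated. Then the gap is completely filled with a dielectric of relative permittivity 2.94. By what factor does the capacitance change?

2.94

C = κε₀A/d scales with κ, so C₂/C₁ = κ = 2.94.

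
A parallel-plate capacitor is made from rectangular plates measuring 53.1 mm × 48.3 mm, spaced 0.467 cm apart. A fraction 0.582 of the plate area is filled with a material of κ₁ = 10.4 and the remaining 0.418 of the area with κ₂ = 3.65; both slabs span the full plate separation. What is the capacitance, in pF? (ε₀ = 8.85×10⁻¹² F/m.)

A = 53.1 × 48.3 mm² = 2.56×10⁻³ m².
Side-by-side slabs ⇒ two capacitors in parallel, each spanning the full gap.
C₁ = κ₁ε₀A₁/d = 10.4 × 8.85×10⁻¹² × 1.49×10⁻³ / 4.67×10⁻³ = 2.94×10⁻¹¹ F.
C₂ = κ₂ε₀A₂/d = 3.65 × 8.85×10⁻¹² × 1.07×10⁻³ / 4.67×10⁻³ = 7.42×10⁻¹² F.
C = C₁ + C₂ = 3.68×10⁻¹¹ F.

C ≈ 36.8 pF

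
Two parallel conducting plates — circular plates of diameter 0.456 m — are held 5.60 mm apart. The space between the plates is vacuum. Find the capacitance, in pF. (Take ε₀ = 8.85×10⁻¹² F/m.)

A = π(0.456/2 m)² = 0.163 m².
C = ε₀A/d = 8.85×10⁻¹² × 0.163 / 5.60×10⁻³ = 2.58×10⁻¹⁰ F.

258 pF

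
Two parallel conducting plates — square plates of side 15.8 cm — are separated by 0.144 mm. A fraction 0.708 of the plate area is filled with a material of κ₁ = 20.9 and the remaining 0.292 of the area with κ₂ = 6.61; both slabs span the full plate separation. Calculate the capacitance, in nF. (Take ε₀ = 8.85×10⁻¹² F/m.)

C ≈ 25.7 nF

A = (15.8 cm)² = 2.50×10⁻² m².
Side-by-side slabs ⇒ two capacitors in parallel, each spanning the full gap.
C₁ = κ₁ε₀A₁/d = 20.9 × 8.85×10⁻¹² × 1.77×10⁻² / 1.44×10⁻⁴ = 2.27×10⁻⁸ F.
C₂ = κ₂ε₀A₂/d = 6.61 × 8.85×10⁻¹² × 7.29×10⁻³ / 1.44×10⁻⁴ = 2.96×10⁻⁹ F.
C = C₁ + C₂ = 2.57×10⁻⁸ F.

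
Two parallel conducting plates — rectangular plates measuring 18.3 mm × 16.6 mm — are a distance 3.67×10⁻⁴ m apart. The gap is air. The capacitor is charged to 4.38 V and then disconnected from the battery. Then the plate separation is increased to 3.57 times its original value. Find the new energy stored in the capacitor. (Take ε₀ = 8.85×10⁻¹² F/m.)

A = 18.3 × 16.6 mm² = 3.04×10⁻⁴ m².
Initially C₁ = ε₀A/d = 8.85×10⁻¹² × 3.04×10⁻⁴ / 3.67×10⁻⁴ = 7.33×10⁻¹² F.
U₁ = 7.03×10⁻¹¹ J.
Isolated ⇒ Q is held fixed. C₂ = 0.280 C₁ and U = Q²/(2C), so U₂/U₁ = C₁/C₂ = 3.57.
U₂ = 3.57 × 7.03×10⁻¹¹ = 2.51×10⁻¹⁰ J.

251 pJ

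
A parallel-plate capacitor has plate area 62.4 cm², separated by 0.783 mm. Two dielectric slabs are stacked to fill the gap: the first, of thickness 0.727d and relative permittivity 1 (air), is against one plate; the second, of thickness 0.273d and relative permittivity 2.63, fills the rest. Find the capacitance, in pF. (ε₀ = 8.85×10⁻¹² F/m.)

C ≈ 84.9 pF

A = 62.4 cm² = 6.24×10⁻³ m².
Stacked slabs ⇒ two capacitors in series, each with the full plate area.
C₁ = κ₁ε₀A/d₁ = 1.00 × 8.85×10⁻¹² × 6.24×10⁻³ / 5.69×10⁻⁴ = 9.70×10⁻¹¹ F.
C₂ = κ₂ε₀A/d₂ = 2.63 × 8.85×10⁻¹² × 6.24×10⁻³ / 2.14×10⁻⁴ = 6.79×10⁻¹⁰ F.
C = (1/C₁ + 1/C₂)⁻¹ = 8.49×10⁻¹¹ F.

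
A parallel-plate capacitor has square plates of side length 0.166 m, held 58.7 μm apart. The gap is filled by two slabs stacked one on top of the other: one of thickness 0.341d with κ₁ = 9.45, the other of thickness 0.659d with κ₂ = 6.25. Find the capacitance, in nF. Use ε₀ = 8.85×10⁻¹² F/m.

A = (0.166 m)² = 2.76×10⁻² m².
Stacked slabs ⇒ two capacitors in series, each with the full plate area.
C₁ = κ₁ε₀A/d₁ = 9.45 × 8.85×10⁻¹² × 2.76×10⁻² / 2.00×10⁻⁵ = 1.15×10⁻⁷ F.
C₂ = κ₂ε₀A/d₂ = 6.25 × 8.85×10⁻¹² × 2.76×10⁻² / 3.87×10⁻⁵ = 3.94×10⁻⁸ F.
C = (1/C₁ + 1/C₂)⁻¹ = 2.94×10⁻⁸ F.

29.4 nF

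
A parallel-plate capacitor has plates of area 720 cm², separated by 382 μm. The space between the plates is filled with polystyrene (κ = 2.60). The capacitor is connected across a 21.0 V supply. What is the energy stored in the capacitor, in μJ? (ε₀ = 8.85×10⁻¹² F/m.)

A = 720 cm² = 7.20×10⁻² m².
C = κε₀A/d = 2.60 × 8.85×10⁻¹² × 7.20×10⁻² / 3.82×10⁻⁴ = 4.34×10⁻⁹ F.
U = ½CV² = ½ × 4.34×10⁻⁹ × (21.0)² = 9.56×10⁻⁷ J.

U ≈ 0.956 μJ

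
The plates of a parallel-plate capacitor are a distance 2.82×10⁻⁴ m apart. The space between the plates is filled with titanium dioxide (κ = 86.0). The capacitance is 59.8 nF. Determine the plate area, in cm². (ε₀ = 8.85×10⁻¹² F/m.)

A = Cd/(κε₀) = 5.98×10⁻⁸ × 2.82×10⁻⁴ / (86.0 × 8.85×10⁻¹²) = 2.22×10⁻² m².

222 cm²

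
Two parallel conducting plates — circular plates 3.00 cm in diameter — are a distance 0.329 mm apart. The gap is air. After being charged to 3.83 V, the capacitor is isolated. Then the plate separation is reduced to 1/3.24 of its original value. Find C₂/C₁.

C = ε₀A/d scales as 1/d, so C₂/C₁ = d₁/d₂ = 3.24.

C₂/C₁ ≈ 3.24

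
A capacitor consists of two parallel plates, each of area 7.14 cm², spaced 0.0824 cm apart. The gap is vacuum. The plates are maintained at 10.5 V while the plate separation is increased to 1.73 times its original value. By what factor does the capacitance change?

C₂/C₁ ≈ 0.578

C = ε₀A/d scales as 1/d, so C₂/C₁ = d₁/d₂ = 1/1.73 = 0.578.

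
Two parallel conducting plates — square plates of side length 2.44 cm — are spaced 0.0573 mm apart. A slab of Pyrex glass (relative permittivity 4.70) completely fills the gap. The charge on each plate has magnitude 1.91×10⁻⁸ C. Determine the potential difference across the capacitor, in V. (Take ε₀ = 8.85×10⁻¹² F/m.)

44.2 V

A = (2.44 cm)² = 5.95×10⁻⁴ m².
C = κε₀A/d = 4.70 × 8.85×10⁻¹² × 5.95×10⁻⁴ / 5.73×10⁻⁵ = 4.32×10⁻¹⁰ F.
V = Q/C = 1.91×10⁻⁸ / 4.32×10⁻¹⁰ = 44.2 V.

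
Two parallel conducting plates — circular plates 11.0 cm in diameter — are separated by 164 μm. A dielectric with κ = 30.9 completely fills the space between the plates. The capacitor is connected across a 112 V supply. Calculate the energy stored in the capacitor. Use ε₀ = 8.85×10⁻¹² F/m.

A = π(11.0/2 cm)² = 9.50×10⁻³ m².
C = κε₀A/d = 30.9 × 8.85×10⁻¹² × 9.50×10⁻³ / 1.64×10⁻⁴ = 1.58×10⁻⁸ F.
U = ½CV² = ½ × 1.58×10⁻⁸ × (112)² = 9.94×10⁻⁵ J.

U ≈ 99.4 μJ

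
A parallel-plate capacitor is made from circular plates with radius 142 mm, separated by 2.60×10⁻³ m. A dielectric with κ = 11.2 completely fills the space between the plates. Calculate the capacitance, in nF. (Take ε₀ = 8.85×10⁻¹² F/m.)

A = π(142 mm)² = 6.33×10⁻² m².
C = κε₀A/d = 11.2 × 8.85×10⁻¹² × 6.33×10⁻² / 2.60×10⁻³ = 2.41×10⁻⁹ F.

C ≈ 2.41 nF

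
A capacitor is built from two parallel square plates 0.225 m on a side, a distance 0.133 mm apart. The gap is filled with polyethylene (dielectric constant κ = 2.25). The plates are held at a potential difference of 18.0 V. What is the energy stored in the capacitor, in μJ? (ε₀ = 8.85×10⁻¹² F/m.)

A = (0.225 m)² = 5.06×10⁻² m².
C = κε₀A/d = 2.25 × 8.85×10⁻¹² × 5.06×10⁻² / 1.33×10⁻⁴ = 7.58×10⁻⁹ F.
U = ½CV² = ½ × 7.58×10⁻⁹ × (18.0)² = 1.23×10⁻⁶ J.

1.23 μJ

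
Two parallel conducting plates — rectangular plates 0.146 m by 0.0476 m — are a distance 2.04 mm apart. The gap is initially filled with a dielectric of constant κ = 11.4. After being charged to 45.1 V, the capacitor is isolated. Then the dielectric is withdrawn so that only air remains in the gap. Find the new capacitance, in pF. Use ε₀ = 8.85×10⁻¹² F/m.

30.1 pF

A = 0.146 × 0.0476 m² = 6.95×10⁻³ m².
Initially C₁ = κε₀A/d = 11.4 × 8.85×10⁻¹² × 6.95×10⁻³ / 2.04×10⁻³ = 3.44×10⁻¹⁰ F.
C = κε₀A/d scales with κ, so C₂/C₁ = 1/κ = 1/11.4 = 0.0877.
C₂ = 0.0877 × 3.44×10⁻¹⁰ = 3.01×10⁻¹¹ F.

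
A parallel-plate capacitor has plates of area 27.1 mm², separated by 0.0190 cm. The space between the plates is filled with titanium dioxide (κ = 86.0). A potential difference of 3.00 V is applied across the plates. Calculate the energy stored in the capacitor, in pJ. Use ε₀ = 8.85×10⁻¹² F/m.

489 pJ

A = 27.1 mm² = 2.71×10⁻⁵ m².
C = κε₀A/d = 86.0 × 8.85×10⁻¹² × 2.71×10⁻⁵ / 1.90×10⁻⁴ = 1.09×10⁻¹⁰ F.
U = ½CV² = ½ × 1.09×10⁻¹⁰ × (3.00)² = 4.89×10⁻¹⁰ J.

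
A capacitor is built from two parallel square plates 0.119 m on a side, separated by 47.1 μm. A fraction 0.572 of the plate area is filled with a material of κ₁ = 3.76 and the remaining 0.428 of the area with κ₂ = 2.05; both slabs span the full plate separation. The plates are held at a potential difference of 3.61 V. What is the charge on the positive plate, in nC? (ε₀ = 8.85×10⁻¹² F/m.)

A = (0.119 m)² = 1.42×10⁻² m².
Side-by-side slabs ⇒ two capacitors in parallel, each spanning the full gap.
C₁ = κ₁ε₀A₁/d = 3.76 × 8.85×10⁻¹² × 8.10×10⁻³ / 4.71×10⁻⁵ = 5.72×10⁻⁹ F.
C₂ = κ₂ε₀A₂/d = 2.05 × 8.85×10⁻¹² × 6.06×10⁻³ / 4.71×10⁻⁵ = 2.33×10⁻⁹ F.
C = C₁ + C₂ = 8.06×10⁻⁹ F.
Q = CV = 8.06×10⁻⁹ × 3.61 = 2.91×10⁻⁸ C.

Q ≈ 29.1 nC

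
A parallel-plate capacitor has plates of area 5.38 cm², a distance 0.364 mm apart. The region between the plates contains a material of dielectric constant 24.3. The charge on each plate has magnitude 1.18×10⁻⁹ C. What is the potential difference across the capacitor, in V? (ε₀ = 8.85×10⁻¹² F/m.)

A = 5.38 cm² = 5.38×10⁻⁴ m².
C = κε₀A/d = 24.3 × 8.85×10⁻¹² × 5.38×10⁻⁴ / 3.64×10⁻⁴ = 3.18×10⁻¹⁰ F.
V = Q/C = 1.18×10⁻⁹ / 3.18×10⁻¹⁰ = 3.71 V.

3.71 V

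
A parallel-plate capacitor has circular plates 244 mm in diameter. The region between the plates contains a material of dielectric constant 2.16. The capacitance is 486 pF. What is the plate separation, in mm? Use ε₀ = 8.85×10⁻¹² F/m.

1.84 mm

A = π(244/2 mm)² = 4.68×10⁻² m².
d = κε₀A/C = 2.16 × 8.85×10⁻¹² × 4.68×10⁻² / 4.86×10⁻¹⁰ = 1.84×10⁻³ m.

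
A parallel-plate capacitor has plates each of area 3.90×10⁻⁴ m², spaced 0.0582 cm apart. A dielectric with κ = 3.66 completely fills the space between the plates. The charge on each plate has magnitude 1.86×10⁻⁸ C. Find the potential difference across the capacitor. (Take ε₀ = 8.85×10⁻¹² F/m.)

C = κε₀A/d = 3.66 × 8.85×10⁻¹² × 3.90×10⁻⁴ / 5.82×10⁻⁴ = 2.17×10⁻¹¹ F.
V = Q/C = 1.86×10⁻⁸ / 2.17×10⁻¹¹ = 8.57×10² V.

0.857 kV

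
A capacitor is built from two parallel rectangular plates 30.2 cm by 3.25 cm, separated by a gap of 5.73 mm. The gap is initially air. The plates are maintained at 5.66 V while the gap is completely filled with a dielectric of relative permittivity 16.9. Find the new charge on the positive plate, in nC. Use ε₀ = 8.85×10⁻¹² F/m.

Q ≈ 1.45 nC

A = 30.2 × 3.25 cm² = 9.81×10⁻³ m².
Initially C₁ = ε₀A/d = 8.85×10⁻¹² × 9.81×10⁻³ / 5.73×10⁻³ = 1.52×10⁻¹¹ F.
Q₁ = 8.58×10⁻¹¹ C.
Battery connected ⇒ V is held fixed. C₂ = 16.9 C₁ and Q = CV, so Q₂/Q₁ = C₂/C₁ = 16.9.
Q₂ = 16.9 × 8.58×10⁻¹¹ = 1.45×10⁻⁹ C.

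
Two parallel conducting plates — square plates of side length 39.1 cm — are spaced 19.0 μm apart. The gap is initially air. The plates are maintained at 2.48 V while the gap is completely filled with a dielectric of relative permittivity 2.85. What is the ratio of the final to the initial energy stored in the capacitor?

Battery connected ⇒ V is held fixed.
C₂ = 2.85 C₁ and U = ½CV², so U₂/U₁ = C₂/C₁ = 2.85.

U₂/U₁ ≈ 2.85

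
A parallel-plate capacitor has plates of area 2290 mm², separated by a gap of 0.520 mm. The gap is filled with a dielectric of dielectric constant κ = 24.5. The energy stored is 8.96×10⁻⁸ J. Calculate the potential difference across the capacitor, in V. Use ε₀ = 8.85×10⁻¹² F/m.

V ≈ 13.7 V

A = 2290 mm² = 2.29×10⁻³ m².
C = κε₀A/d = 24.5 × 8.85×10⁻¹² × 2.29×10⁻³ / 5.20×10⁻⁴ = 9.55×10⁻¹⁰ F.
V = √(2U/C) = √(2 × 8.96×10⁻⁸ / 9.55×10⁻¹⁰) = 13.7 V.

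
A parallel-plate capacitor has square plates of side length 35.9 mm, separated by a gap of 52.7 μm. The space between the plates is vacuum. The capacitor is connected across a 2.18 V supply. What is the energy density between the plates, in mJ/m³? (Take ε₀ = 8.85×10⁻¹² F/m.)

E = V/d = 2.18 / 5.27×10⁻⁵ = 4.14×10⁴ V/m.
u = ½ε₀E² = ½ × 8.85×10⁻¹² × (4.14×10⁴)² = 7.57×10⁻³ J/m³.

7.57 mJ/m³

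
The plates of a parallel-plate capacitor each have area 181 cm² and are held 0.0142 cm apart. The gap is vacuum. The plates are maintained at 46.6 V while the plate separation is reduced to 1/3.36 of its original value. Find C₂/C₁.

C₂/C₁ ≈ 3.36

C = ε₀A/d scales as 1/d, so C₂/C₁ = d₁/d₂ = 3.36.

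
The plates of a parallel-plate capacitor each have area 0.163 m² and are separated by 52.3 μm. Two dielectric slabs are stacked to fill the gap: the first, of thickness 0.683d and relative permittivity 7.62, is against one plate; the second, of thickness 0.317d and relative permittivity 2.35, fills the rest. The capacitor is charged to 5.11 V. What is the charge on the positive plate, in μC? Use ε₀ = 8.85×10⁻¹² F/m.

0.628 μC

Stacked slabs ⇒ two capacitors in series, each with the full plate area.
C₁ = κ₁ε₀A/d₁ = 7.62 × 8.85×10⁻¹² × 0.163 / 3.57×10⁻⁵ = 3.08×10⁻⁷ F.
C₂ = κ₂ε₀A/d₂ = 2.35 × 8.85×10⁻¹² × 0.163 / 1.66×10⁻⁵ = 2.04×10⁻⁷ F.
C = (1/C₁ + 1/C₂)⁻¹ = 1.23×10⁻⁷ F.
Q = CV = 1.23×10⁻⁷ × 5.11 = 6.28×10⁻⁷ C.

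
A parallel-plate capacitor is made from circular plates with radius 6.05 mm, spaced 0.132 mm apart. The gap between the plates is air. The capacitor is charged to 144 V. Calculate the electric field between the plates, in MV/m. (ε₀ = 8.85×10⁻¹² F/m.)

1.09 MV/m

E = V/d = 144 / 1.32×10⁻⁴ = 1.09×10⁶ V/m.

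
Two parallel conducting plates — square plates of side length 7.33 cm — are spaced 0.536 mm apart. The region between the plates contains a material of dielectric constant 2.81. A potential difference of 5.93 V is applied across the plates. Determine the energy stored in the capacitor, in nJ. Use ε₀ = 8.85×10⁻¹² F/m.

4.38 nJ

A = (7.33 cm)² = 5.37×10⁻³ m².
C = κε₀A/d = 2.81 × 8.85×10⁻¹² × 5.37×10⁻³ / 5.36×10⁻⁴ = 2.49×10⁻¹⁰ F.
U = ½CV² = ½ × 2.49×10⁻¹⁰ × (5.93)² = 4.38×10⁻⁹ J.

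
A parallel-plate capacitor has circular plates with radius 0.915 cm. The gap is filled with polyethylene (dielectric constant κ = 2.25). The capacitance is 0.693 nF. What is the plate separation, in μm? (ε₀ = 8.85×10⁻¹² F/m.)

7.56 μm

A = π(0.915 cm)² = 2.63×10⁻⁴ m².
d = κε₀A/C = 2.25 × 8.85×10⁻¹² × 2.63×10⁻⁴ / 6.93×10⁻¹⁰ = 7.56×10⁻⁶ m.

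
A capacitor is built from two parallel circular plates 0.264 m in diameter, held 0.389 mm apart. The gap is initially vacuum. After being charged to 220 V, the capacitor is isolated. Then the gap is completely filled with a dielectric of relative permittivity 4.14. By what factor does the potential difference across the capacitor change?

0.242

Isolated ⇒ Q is held fixed.
C₂ = 4.14 C₁ and V = Q/C, so V₂/V₁ = C₁/C₂ = 0.242.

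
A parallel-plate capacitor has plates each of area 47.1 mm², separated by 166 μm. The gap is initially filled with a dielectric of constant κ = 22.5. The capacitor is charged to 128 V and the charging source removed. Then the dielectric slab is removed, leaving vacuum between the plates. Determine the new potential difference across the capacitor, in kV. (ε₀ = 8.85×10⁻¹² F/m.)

A = 47.1 mm² = 4.71×10⁻⁵ m².
Initially C₁ = κε₀A/d = 22.5 × 8.85×10⁻¹² × 4.71×10⁻⁵ / 1.66×10⁻⁴ = 5.65×10⁻¹¹ F.
V₁ = 1.28×10² V.
Isolated ⇒ Q is held fixed. C₂ = 0.0444 C₁ and V = Q/C, so V₂/V₁ = C₁/C₂ = 22.5.
V₂ = 22.5 × 1.28×10² = 2.88×10³ V.

V ≈ 2.88 kV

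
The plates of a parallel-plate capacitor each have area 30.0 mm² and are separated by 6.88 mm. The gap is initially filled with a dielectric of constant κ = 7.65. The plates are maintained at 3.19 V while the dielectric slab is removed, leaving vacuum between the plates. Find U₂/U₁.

Battery connected ⇒ V is held fixed.
C₂ = 0.131 C₁ and U = ½CV², so U₂/U₁ = C₂/C₁ = 0.131.

U₂/U₁ ≈ 0.131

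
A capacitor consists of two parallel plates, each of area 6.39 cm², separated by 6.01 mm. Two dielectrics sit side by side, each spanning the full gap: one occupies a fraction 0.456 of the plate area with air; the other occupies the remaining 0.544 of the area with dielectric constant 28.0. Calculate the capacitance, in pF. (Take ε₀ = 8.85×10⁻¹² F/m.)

C ≈ 14.8 pF

A = 6.39 cm² = 6.39×10⁻⁴ m².
Side-by-side slabs ⇒ two capacitors in parallel, each spanning the full gap.
C₁ = κ₁ε₀A₁/d = 1.00 × 8.85×10⁻¹² × 2.91×10⁻⁴ / 6.01×10⁻³ = 4.29×10⁻¹³ F.
C₂ = κ₂ε₀A₂/d = 28.0 × 8.85×10⁻¹² × 3.48×10⁻⁴ / 6.01×10⁻³ = 1.43×10⁻¹¹ F.
C = C₁ + C₂ = 1.48×10⁻¹¹ F.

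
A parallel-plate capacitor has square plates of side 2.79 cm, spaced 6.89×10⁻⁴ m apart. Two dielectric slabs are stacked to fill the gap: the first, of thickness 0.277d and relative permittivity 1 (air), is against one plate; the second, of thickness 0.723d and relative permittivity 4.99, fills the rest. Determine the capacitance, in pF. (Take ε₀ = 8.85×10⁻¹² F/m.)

A = (2.79 cm)² = 7.78×10⁻⁴ m².
Stacked slabs ⇒ two capacitors in series, each with the full plate area.
C₁ = κ₁ε₀A/d₁ = 1.00 × 8.85×10⁻¹² × 7.78×10⁻⁴ / 1.91×10⁻⁴ = 3.61×10⁻¹¹ F.
C₂ = κ₂ε₀A/d₂ = 4.99 × 8.85×10⁻¹² × 7.78×10⁻⁴ / 4.98×10⁻⁴ = 6.90×10⁻¹¹ F.
C = (1/C₁ + 1/C₂)⁻¹ = 2.37×10⁻¹¹ F.

C ≈ 23.7 pF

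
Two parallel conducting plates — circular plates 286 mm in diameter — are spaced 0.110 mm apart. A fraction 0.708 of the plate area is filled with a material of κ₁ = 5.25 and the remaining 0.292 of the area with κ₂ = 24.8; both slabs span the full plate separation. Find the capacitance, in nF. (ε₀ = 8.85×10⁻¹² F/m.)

56.6 nF

A = π(286/2 mm)² = 6.42×10⁻² m².
Side-by-side slabs ⇒ two capacitors in parallel, each spanning the full gap.
C₁ = κ₁ε₀A₁/d = 5.25 × 8.85×10⁻¹² × 4.55×10⁻² / 1.10×10⁻⁴ = 1.92×10⁻⁸ F.
C₂ = κ₂ε₀A₂/d = 24.8 × 8.85×10⁻¹² × 1.88×10⁻² / 1.10×10⁻⁴ = 3.74×10⁻⁸ F.
C = C₁ + C₂ = 5.66×10⁻⁸ F.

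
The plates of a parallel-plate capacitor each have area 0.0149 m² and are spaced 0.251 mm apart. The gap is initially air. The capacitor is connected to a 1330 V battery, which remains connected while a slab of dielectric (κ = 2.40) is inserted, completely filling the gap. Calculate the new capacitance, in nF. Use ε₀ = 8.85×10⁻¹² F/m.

1.26 nF

Initially C₁ = ε₀A/d = 8.85×10⁻¹² × 1.49×10⁻² / 2.51×10⁻⁴ = 5.25×10⁻¹⁰ F.
C = κε₀A/d scales with κ, so C₂/C₁ = κ = 2.40.
C₂ = 2.40 × 5.25×10⁻¹⁰ = 1.26×10⁻⁹ F.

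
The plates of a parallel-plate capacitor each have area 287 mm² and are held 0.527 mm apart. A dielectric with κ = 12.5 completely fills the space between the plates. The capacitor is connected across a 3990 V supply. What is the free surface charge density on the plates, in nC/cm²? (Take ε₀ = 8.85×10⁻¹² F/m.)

A = 287 mm² = 2.87×10⁻⁴ m².
C = κε₀A/d = 12.5 × 8.85×10⁻¹² × 2.87×10⁻⁴ / 5.27×10⁻⁴ = 6.02×10⁻¹¹ F.
σ = Q/A = CV/A = 6.02×10⁻¹¹ × 3990 / 2.87×10⁻⁴ = 8.38×10⁻⁴ C/m².

σ ≈ 83.8 nC/cm²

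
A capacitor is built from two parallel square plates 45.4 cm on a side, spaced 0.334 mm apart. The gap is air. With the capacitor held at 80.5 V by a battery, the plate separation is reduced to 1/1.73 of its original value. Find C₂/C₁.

1.73

C = ε₀A/d scales as 1/d, so C₂/C₁ = d₁/d₂ = 1.73.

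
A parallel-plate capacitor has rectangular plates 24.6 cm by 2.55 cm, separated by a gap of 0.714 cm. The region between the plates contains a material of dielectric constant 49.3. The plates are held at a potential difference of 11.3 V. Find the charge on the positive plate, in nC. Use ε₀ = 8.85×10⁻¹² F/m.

A = 24.6 × 2.55 cm² = 6.27×10⁻³ m².
C = κε₀A/d = 49.3 × 8.85×10⁻¹² × 6.27×10⁻³ / 7.14×10⁻³ = 3.83×10⁻¹⁰ F.
Q = CV = 3.83×10⁻¹⁰ × 11.3 = 4.33×10⁻⁹ C.

4.33 nC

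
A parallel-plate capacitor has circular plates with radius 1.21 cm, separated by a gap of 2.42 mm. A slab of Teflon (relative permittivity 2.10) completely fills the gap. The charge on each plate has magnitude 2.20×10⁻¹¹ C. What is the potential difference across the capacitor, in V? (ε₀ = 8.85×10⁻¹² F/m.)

A = π(1.21 cm)² = 4.60×10⁻⁴ m².
C = κε₀A/d = 2.10 × 8.85×10⁻¹² × 4.60×10⁻⁴ / 2.42×10⁻³ = 3.53×10⁻¹² F.
V = Q/C = 2.20×10⁻¹¹ / 3.53×10⁻¹² = 6.23 V.

6.23 V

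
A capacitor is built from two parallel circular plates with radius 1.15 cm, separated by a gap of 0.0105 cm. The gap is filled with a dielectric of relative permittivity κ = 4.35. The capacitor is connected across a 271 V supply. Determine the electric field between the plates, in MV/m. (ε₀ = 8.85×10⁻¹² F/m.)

E = V/d = 271 / 1.05×10⁻⁴ = 2.58×10⁶ V/m.

E ≈ 2.58 MV/m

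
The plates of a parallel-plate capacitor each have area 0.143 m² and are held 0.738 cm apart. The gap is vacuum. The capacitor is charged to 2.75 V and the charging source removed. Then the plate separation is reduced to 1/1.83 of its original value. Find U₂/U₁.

U₂/U₁ ≈ 0.546

Isolated ⇒ Q is held fixed.
C₂ = 1.83 C₁ and U = Q²/(2C), so U₂/U₁ = C₁/C₂ = 0.546.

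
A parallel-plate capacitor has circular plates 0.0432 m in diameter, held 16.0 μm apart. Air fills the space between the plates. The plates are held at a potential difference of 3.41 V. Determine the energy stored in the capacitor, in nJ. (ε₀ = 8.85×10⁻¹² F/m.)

A = π(0.0432/2 m)² = 1.47×10⁻³ m².
C = ε₀A/d = 8.85×10⁻¹² × 1.47×10⁻³ / 1.60×10⁻⁵ = 8.11×10⁻¹⁰ F.
U = ½CV² = ½ × 8.11×10⁻¹⁰ × (3.41)² = 4.71×10⁻⁹ J.

U ≈ 4.71 nJ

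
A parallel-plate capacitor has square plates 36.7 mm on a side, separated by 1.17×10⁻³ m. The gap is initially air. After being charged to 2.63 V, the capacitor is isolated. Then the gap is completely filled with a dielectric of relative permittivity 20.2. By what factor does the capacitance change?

C₂/C₁ ≈ 20.2

C = κε₀A/d scales with κ, so C₂/C₁ = κ = 20.2.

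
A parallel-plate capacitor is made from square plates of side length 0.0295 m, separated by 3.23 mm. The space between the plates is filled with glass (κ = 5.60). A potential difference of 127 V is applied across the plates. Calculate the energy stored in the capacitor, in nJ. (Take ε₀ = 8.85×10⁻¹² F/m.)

U ≈ 108 nJ

A = (0.0295 m)² = 8.70×10⁻⁴ m².
C = κε₀A/d = 5.60 × 8.85×10⁻¹² × 8.70×10⁻⁴ / 3.23×10⁻³ = 1.34×10⁻¹¹ F.
U = ½CV² = ½ × 1.34×10⁻¹¹ × (127)² = 1.08×10⁻⁷ J.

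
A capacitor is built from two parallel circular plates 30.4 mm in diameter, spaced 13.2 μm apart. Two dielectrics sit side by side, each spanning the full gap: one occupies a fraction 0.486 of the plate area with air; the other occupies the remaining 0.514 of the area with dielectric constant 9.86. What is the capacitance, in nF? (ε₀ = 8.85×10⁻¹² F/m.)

2.70 nF

A = π(30.4/2 mm)² = 7.26×10⁻⁴ m².
Side-by-side slabs ⇒ two capacitors in parallel, each spanning the full gap.
C₁ = κ₁ε₀A₁/d = 1.00 × 8.85×10⁻¹² × 3.53×10⁻⁴ / 1.32×10⁻⁵ = 2.37×10⁻¹⁰ F.
C₂ = κ₂ε₀A₂/d = 9.86 × 8.85×10⁻¹² × 3.73×10⁻⁴ / 1.32×10⁻⁵ = 2.47×10⁻⁹ F.
C = C₁ + C₂ = 2.70×10⁻⁹ F.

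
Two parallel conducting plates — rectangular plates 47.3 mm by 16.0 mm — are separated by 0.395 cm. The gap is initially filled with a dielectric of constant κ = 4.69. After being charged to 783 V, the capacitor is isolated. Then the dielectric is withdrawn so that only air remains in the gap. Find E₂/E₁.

Isolated ⇒ Q is held fixed.
V₂ = Q/C₂ = V₁/0.213; E = V/d, so E₂/E₁ = (V₂/V₁)(d₁/d₂) = 4.69.

E₂/E₁ ≈ 4.69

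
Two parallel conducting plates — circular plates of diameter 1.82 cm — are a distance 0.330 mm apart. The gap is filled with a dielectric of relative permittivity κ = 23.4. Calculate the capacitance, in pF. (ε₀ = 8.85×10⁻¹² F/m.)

A = π(1.82/2 cm)² = 2.60×10⁻⁴ m².
C = κε₀A/d = 23.4 × 8.85×10⁻¹² × 2.60×10⁻⁴ / 3.30×10⁻⁴ = 1.63×10⁻¹⁰ F.

163 pF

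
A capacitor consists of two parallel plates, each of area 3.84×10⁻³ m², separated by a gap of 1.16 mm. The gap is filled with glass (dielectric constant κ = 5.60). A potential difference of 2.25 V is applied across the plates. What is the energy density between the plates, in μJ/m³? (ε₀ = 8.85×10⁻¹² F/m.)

E = V/d = 2.25 / 1.16×10⁻³ = 1.94×10³ V/m.
u = ½κε₀E² = ½ × 5.60 × 8.85×10⁻¹² × (1.94×10³)² = 9.32×10⁻⁵ J/m³.

u ≈ 93.2 μJ/m³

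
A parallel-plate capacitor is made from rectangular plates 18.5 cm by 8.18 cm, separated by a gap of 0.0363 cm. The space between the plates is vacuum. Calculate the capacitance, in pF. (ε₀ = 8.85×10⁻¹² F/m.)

369 pF

A = 18.5 × 8.18 cm² = 1.51×10⁻² m².
C = ε₀A/d = 8.85×10⁻¹² × 1.51×10⁻² / 3.63×10⁻⁴ = 3.69×10⁻¹⁰ F.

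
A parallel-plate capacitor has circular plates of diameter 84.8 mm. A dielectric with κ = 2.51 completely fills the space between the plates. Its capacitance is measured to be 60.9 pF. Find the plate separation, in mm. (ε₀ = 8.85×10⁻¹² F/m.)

A = π(84.8/2 mm)² = 5.65×10⁻³ m².
d = κε₀A/C = 2.51 × 8.85×10⁻¹² × 5.65×10⁻³ / 6.09×10⁻¹¹ = 2.06×10⁻³ m.

d ≈ 2.06 mm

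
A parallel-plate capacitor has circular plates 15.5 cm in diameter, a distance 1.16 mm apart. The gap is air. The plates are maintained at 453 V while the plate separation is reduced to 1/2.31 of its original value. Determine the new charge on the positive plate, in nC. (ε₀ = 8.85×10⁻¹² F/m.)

A = π(15.5/2 cm)² = 1.89×10⁻² m².
Initially C₁ = ε₀A/d = 8.85×10⁻¹² × 1.89×10⁻² / 1.16×10⁻³ = 1.44×10⁻¹⁰ F.
Q₁ = 6.52×10⁻⁸ C.
Battery connected ⇒ V is held fixed. C₂ = 2.31 C₁ and Q = CV, so Q₂/Q₁ = C₂/C₁ = 2.31.
Q₂ = 2.31 × 6.52×10⁻⁸ = 1.51×10⁻⁷ C.

151 nC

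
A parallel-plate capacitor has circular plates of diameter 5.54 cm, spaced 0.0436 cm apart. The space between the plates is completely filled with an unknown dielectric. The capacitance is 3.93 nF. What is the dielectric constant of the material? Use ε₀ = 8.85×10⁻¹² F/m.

A = π(5.54/2 cm)² = 2.41×10⁻³ m².
κ = Cd/(ε₀A) = 3.93×10⁻⁹ × 4.36×10⁻⁴ / (8.85×10⁻¹² × 2.41×10⁻³) = 80.3.

80.3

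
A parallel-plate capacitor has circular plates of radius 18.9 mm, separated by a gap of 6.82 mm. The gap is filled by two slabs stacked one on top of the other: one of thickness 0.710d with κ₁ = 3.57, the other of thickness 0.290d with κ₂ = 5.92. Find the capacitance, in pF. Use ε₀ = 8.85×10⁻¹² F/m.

C ≈ 5.88 pF

A = π(18.9 mm)² = 1.12×10⁻³ m².
Stacked slabs ⇒ two capacitors in series, each with the full plate area.
C₁ = κ₁ε₀A/d₁ = 3.57 × 8.85×10⁻¹² × 1.12×10⁻³ / 4.84×10⁻³ = 7.32×10⁻¹² F.
C₂ = κ₂ε₀A/d₂ = 5.92 × 8.85×10⁻¹² × 1.12×10⁻³ / 1.98×10⁻³ = 2.97×10⁻¹¹ F.
C = (1/C₁ + 1/C₂)⁻¹ = 5.88×10⁻¹² F.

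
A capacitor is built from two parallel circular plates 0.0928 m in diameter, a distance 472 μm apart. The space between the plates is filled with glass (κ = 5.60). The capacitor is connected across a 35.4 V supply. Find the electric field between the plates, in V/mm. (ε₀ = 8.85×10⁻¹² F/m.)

75.0 V/mm

E = V/d = 35.4 / 4.72×10⁻⁴ = 7.50×10⁴ V/m.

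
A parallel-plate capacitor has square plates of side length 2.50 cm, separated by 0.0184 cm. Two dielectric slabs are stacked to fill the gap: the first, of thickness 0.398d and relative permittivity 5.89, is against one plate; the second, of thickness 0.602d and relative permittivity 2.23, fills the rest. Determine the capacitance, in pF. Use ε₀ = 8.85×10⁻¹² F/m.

A = (2.50 cm)² = 6.25×10⁻⁴ m².
Stacked slabs ⇒ two capacitors in series, each with the full plate area.
C₁ = κ₁ε₀A/d₁ = 5.89 × 8.85×10⁻¹² × 6.25×10⁻⁴ / 7.32×10⁻⁵ = 4.45×10⁻¹⁰ F.
C₂ = κ₂ε₀A/d₂ = 2.23 × 8.85×10⁻¹² × 6.25×10⁻⁴ / 1.11×10⁻⁴ = 1.11×10⁻¹⁰ F.
C = (1/C₁ + 1/C₂)⁻¹ = 8.91×10⁻¹¹ F.

C ≈ 89.1 pF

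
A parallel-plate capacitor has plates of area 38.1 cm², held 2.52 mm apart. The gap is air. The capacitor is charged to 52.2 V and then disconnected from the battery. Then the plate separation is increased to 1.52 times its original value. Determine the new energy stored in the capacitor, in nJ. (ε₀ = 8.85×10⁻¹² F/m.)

A = 38.1 cm² = 3.81×10⁻³ m².
Initially C₁ = ε₀A/d = 8.85×10⁻¹² × 3.81×10⁻³ / 2.52×10⁻³ = 1.34×10⁻¹¹ F.
U₁ = 1.82×10⁻⁸ J.
Isolated ⇒ Q is held fixed. C₂ = 0.658 C₁ and U = Q²/(2C), so U₂/U₁ = C₁/C₂ = 1.52.
U₂ = 1.52 × 1.82×10⁻⁸ = 2.77×10⁻⁸ J.

U ≈ 27.7 nJ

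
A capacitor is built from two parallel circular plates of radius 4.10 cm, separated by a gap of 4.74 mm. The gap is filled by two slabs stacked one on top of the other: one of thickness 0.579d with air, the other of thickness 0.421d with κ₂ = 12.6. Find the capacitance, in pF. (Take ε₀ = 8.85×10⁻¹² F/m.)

16.1 pF

A = π(4.10 cm)² = 5.28×10⁻³ m².
Stacked slabs ⇒ two capacitors in series, each with the full plate area.
C₁ = κ₁ε₀A/d₁ = 1.00 × 8.85×10⁻¹² × 5.28×10⁻³ / 2.74×10⁻³ = 1.70×10⁻¹¹ F.
C₂ = κ₂ε₀A/d₂ = 12.6 × 8.85×10⁻¹² × 5.28×10⁻³ / 2.00×10⁻³ = 2.95×10⁻¹⁰ F.
C = (1/C₁ + 1/C₂)⁻¹ = 1.61×10⁻¹¹ F.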